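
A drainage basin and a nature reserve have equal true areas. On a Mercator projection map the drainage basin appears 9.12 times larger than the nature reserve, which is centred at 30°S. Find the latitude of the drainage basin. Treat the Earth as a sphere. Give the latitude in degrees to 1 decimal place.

On Mercator, (apparent₁)/(apparent₂) = sec²φ₁ / sec²φ₂ when true areas are equal.
cos²φ₂ / cos²φ₁ = 9.12  ⇒  cos φ₁ = cos 30° / √9.12 = 0.8660/3.020 = 0.2868.
φ₁ = arccos(0.2868) ≈ 73.3°.

73.3°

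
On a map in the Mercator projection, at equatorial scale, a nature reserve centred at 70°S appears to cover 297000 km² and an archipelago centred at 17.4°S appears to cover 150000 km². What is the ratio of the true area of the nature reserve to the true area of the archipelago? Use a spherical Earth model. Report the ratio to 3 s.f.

0.254

On Mercator the areal scale is sec²φ, so true area = apparent × cos²φ.
True area of nature reserve: 297000 × cos²(70°) = 297000 × 0.1170 = 34740 km².
True area of archipelago: 150000 × cos²(17.4°) = 150000 × 0.9106 = 136600 km².
Ratio = 34740 / 136600 ≈ 0.254.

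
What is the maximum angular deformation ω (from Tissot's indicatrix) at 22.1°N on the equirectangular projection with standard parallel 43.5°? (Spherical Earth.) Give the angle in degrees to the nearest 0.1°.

In the equirectangular projection with standard parallel φ₀ = 43.5° (x = Rλ cos φ₀, y = Rφ), meridians are true-scale (h = 1) and the parallel scale is k = cos φ₀ / cos φ.
At 22.1°: h = 1.000, k = 0.7829; principal scales a = 1.000, b = 0.7829.
sin(ω/2) = (a − b)/(a + b) = 0.2171/1.783 = 0.1218, so ω = 2 arcsin(0.1218) ≈ 14.0°.

14.0°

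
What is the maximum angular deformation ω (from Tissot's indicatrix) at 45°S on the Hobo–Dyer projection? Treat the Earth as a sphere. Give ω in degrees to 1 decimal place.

13.2°

Hobo–Dyer is a cylindrical equal-area projection with standard parallels at ±37.5°. Cylindrical equal-area (φ₀ = 37.5°): h = cos φ / cos 37.5° along meridians, k = cos 37.5° / cos φ along parallels; h·k = 1.
At 45°: h = 0.8913, k = 1.122; principal scales a = 1.122, b = 0.8913.
sin(ω/2) = (a − b)/(a + b) = 0.2307/2.013 = 0.1146, so ω = 2 arcsin(0.1146) ≈ 13.2°.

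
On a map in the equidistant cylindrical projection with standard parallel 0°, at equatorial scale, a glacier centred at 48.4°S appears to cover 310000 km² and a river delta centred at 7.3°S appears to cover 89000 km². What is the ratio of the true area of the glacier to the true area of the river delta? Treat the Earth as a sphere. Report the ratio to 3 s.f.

Plate carrée has h = 1 and k = sec φ, giving areal scale sec φ; true area = (apparent area) · cos φ.
True area of glacier: 310000 × cos(48.4°) = 310000 × 0.6639 = 205800 km².
True area of river delta: 89000 × cos(7.3°) = 89000 × 0.9919 = 88280 km².
Ratio = 205800 / 88280 ≈ 2.33.

2.33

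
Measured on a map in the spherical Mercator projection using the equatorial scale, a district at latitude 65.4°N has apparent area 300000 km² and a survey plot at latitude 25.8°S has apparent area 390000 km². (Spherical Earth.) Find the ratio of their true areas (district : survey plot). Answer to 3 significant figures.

Since Mercator area scale is 1/cos²φ, the true area equals the apparent area multiplied by cos²φ.
True area of district: 300000 × cos²(65.4°) = 300000 × 0.1733 = 51990 km².
True area of survey plot: 390000 × cos²(25.8°) = 390000 × 0.8106 = 316100 km².
Ratio = 51990 / 316100 ≈ 0.164.

0.164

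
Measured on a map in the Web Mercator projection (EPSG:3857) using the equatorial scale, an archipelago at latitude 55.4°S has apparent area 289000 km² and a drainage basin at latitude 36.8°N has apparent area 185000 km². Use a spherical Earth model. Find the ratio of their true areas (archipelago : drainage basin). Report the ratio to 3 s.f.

Since Mercator area scale is 1/cos²φ, the true area equals the apparent area multiplied by cos²φ.
True area of archipelago: 289000 × cos²(55.4°) = 289000 × 0.3224 = 93190 km².
True area of drainage basin: 185000 × cos²(36.8°) = 185000 × 0.6412 = 118600 km².
Ratio = 93190 / 118600 ≈ 0.786.

0.786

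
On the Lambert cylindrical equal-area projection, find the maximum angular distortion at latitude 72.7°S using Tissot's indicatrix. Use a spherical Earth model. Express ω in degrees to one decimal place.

113.8°

The Lambert cylindrical equal-area projection is the cylindrical equal-area projection with its standard parallel at the equator (φ₀ = 0). Cylindrical equal-area (φ₀ = 0°): h = cos φ / cos 0° along meridians, k = cos 0° / cos φ along parallels; h·k = 1.
At 72.7°: h = 0.2974, k = 3.363; principal scales a = 3.363, b = 0.2974.
sin(ω/2) = (a − b)/(a + b) = 3.065/3.660 = 0.8375, so ω = 2 arcsin(0.8375) ≈ 113.8°.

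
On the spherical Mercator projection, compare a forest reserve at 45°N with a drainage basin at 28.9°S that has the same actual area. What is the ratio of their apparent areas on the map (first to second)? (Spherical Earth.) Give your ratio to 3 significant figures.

1.53

Mercator areal scale is sec²φ.
At 45°: sec²(45°) = 1/0.7071² = 2.000.
At 28.9°: sec²(28.9°) = 1/0.8755² = 1.305.
Ratio = 2.000/1.305 = cos²(28.9°)/cos²(45°) ≈ 1.53.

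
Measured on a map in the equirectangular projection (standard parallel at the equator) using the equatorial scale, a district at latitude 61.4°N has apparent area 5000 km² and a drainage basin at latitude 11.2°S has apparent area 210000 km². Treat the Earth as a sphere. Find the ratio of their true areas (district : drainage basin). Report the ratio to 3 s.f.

Plate carrée has h = 1 and k = sec φ, giving areal scale sec φ; true area = (apparent area) · cos φ.
True area of district: 5000 × cos(61.4°) = 5000 × 0.4787 = 2393 km².
True area of drainage basin: 210000 × cos(11.2°) = 210000 × 0.9810 = 206000 km².
Ratio = 2393 / 206000 ≈ 0.0116.

0.0116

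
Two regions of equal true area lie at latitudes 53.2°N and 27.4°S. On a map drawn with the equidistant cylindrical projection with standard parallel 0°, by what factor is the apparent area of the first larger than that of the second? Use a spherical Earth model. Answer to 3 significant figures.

1.48

Plate carrée maps x = Rλ, y = Rφ. The meridian scale is h = 1 and the parallel scale is k = 1/cos φ = sec φ.
Areal scale at 53.2°: h·k = 1.000 × 1.669 = 1.669.
Areal scale at 27.4°: h·k = 1.000 × 1.126 = 1.126.
Ratio = 1.669/1.126 ≈ 1.48.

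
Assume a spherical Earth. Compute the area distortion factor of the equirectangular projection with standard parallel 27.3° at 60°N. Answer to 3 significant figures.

1.78

With standard parallel φ₀ = 27.3°, the equirectangular projection gives x = Rλ cos φ₀, y = Rφ, so h = 1 and k = cos 27.3° / cos φ.
Areal scale = h·k = 1 × cos φ₀ / cos φ; at 60°, h = 1.000, k = 1.777, so h·k = 1.777.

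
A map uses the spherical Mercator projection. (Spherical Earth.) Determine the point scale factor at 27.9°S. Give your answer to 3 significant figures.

Mercator is conformal, so the point scale is isotropic: h = k = sec φ = 1/cos φ.
k = 1/cos 27.9° = 1/0.8838 = 1.132.

1.13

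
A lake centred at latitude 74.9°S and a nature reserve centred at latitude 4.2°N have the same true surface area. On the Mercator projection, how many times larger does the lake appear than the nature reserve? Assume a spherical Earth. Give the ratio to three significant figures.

14.7

Mercator areal scale is sec²φ.
At 74.9°: sec²(74.9°) = 1/0.2605² = 14.74.
At 4.2°: sec²(4.2°) = 1/0.9973² = 1.005.
Ratio = 14.74/1.005 = cos²(4.2°)/cos²(74.9°) ≈ 14.7.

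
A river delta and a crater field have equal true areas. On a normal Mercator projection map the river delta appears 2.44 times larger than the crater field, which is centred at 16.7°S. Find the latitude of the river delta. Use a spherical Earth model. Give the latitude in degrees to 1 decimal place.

Mercator areal scale is sec²φ, so apparent-area ratio = sec²φ₁ / sec²φ₂ = cos²φ₂ / cos²φ₁.
cos²φ₂ / cos²φ₁ = 2.44  ⇒  cos φ₁ = cos 16.7° / √2.44 = 0.9578/1.562 = 0.6132.
φ₁ = arccos(0.6132) ≈ 52.2°.

52.2°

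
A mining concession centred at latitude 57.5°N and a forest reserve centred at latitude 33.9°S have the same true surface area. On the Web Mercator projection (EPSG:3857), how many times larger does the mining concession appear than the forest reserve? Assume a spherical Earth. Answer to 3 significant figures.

Mercator areal scale is sec²φ.
At 57.5°: sec²(57.5°) = 1/0.5373² = 3.464.
At 33.9°: sec²(33.9°) = 1/0.8300² = 1.452.
Ratio = 3.464/1.452 = cos²(33.9°)/cos²(57.5°) ≈ 2.39.

2.39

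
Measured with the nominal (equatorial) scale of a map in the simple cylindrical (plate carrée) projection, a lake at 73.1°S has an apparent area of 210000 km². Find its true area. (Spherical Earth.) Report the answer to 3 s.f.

In the plate carrée (x = Rλ, y = Rφ), meridians are true-scale (h = 1) and parallels are stretched by k = sec φ.
Areal scale = h·k = 1 × sec φ; at 73.1°, h = 1.000, k = 3.440, so h·k = 3.440.
True area = apparent / (areal scale) = 210000 / 3.440 ≈ 61000 km².

61000 km²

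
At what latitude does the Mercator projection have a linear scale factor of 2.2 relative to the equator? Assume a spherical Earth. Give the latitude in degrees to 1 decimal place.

Mercator scale is k = sec φ = 1/cos φ.
1/cos φ = 2.2  ⇒  cos φ = 0.4545  ⇒  φ = arccos(0.4545) ≈ 63.0°.

63.0°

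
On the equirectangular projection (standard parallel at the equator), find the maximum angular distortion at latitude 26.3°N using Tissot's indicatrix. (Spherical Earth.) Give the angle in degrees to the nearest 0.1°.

For the equirectangular projection with φ₀ = 0 (plate carrée), h = 1 along meridians and k = sec φ along parallels.
At 26.3°: h = 1.000, k = 1.115; principal scales a = 1.115, b = 1.000.
sin(ω/2) = (a − b)/(a + b) = 0.1155/2.115 = 0.05458, so ω = 2 arcsin(0.05458) ≈ 6.3°.

6.3°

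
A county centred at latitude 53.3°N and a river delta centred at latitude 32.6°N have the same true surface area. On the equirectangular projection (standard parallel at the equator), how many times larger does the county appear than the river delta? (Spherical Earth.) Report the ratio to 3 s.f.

Plate carrée maps x = Rλ, y = Rφ. The meridian scale is h = 1 and the parallel scale is k = 1/cos φ = sec φ.
Areal scale at 53.3°: h·k = 1.000 × 1.673 = 1.673.
Areal scale at 32.6°: h·k = 1.000 × 1.187 = 1.187.
Ratio = 1.673/1.187 ≈ 1.41.

1.41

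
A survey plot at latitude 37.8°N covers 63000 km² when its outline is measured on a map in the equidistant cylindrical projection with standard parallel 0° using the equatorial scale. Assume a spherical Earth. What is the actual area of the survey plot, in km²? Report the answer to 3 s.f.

Plate carrée maps x = Rλ, y = Rφ. The meridian scale is h = 1 and the parallel scale is k = 1/cos φ = sec φ.
Areal scale = h·k = 1 × sec φ; at 37.8°, h = 1.000, k = 1.266, so h·k = 1.266.
True area = apparent / (areal scale) = 63000 / 1.266 ≈ 49800 km².

49800 km²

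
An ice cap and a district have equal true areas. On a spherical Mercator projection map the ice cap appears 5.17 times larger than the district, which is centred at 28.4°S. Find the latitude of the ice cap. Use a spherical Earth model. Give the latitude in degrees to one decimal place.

67.2°

For equal true areas on Mercator, apparent areas scale as sec²φ, so the ratio is cos²φ₂ / cos²φ₁.
cos²φ₂ / cos²φ₁ = 5.17  ⇒  cos φ₁ = cos 28.4° / √5.17 = 0.8796/2.274 = 0.3869.
φ₁ = arccos(0.3869) ≈ 67.2°.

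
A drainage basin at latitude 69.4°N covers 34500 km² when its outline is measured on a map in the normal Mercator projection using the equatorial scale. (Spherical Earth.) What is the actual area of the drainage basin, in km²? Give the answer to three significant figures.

Mercator is conformal, so the point scale is isotropic: h = k = sec φ = 1/cos φ.
Areal scale = k² = sec²φ = 1/cos²(69.4°) = 1/0.3518² = 8.078.
True area = apparent / (areal scale) = 34500 / 8.078 ≈ 4270 km².

4270 km²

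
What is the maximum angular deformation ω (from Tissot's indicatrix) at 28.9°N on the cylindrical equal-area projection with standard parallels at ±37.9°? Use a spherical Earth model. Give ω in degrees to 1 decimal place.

A cylindrical equal-area projection with standard parallel φ₀ has meridian scale h = cos φ / cos φ₀ and parallel scale k = cos φ₀ / cos φ (so areas are preserved, h·k = 1).
At 28.9°: h = 1.109, k = 0.9013; principal scales a = 1.109, b = 0.9013.
sin(ω/2) = (a − b)/(a + b) = 0.2081/2.011 = 0.1035, so ω = 2 arcsin(0.1035) ≈ 11.9°.

11.9°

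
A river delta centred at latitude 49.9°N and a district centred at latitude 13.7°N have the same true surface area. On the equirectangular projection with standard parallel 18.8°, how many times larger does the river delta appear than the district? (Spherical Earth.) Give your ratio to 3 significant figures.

With standard parallel φ₀ = 18.8°, the equirectangular projection gives x = Rλ cos φ₀, y = Rφ, so h = 1 and k = cos 18.8° / cos φ.
Areal scale at 49.9°: h·k = 1.000 × 1.470 = 1.470.
Areal scale at 13.7°: h·k = 1.000 × 0.9744 = 0.9744.
Ratio = 1.470/0.9744 ≈ 1.51.

1.51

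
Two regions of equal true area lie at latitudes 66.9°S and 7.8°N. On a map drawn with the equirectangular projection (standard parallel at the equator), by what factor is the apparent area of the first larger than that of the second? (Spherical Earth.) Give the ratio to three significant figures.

2.53

Plate carrée maps x = Rλ, y = Rφ. The meridian scale is h = 1 and the parallel scale is k = 1/cos φ = sec φ.
Areal scale at 66.9°: h·k = 1.000 × 2.549 = 2.549.
Areal scale at 7.8°: h·k = 1.000 × 1.009 = 1.009.
Ratio = 2.549/1.009 ≈ 2.53.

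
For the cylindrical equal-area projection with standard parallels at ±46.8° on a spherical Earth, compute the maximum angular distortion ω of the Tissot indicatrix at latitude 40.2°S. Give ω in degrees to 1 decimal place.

A cylindrical equal-area projection with standard parallel φ₀ has meridian scale h = cos φ / cos φ₀ and parallel scale k = cos φ₀ / cos φ (so areas are preserved, h·k = 1).
At 40.2°: h = 1.116, k = 0.8962; principal scales a = 1.116, b = 0.8962.
sin(ω/2) = (a − b)/(a + b) = 0.2195/2.012 = 0.1091, so ω = 2 arcsin(0.1091) ≈ 12.5°.

12.5°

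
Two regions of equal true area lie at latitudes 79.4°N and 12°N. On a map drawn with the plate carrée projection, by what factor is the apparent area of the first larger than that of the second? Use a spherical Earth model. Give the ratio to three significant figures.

Plate carrée maps x = Rλ, y = Rφ. The meridian scale is h = 1 and the parallel scale is k = 1/cos φ = sec φ.
Areal scale at 79.4°: h·k = 1.000 × 5.436 = 5.436.
Areal scale at 12°: h·k = 1.000 × 1.022 = 1.022.
Ratio = 5.436/1.022 ≈ 5.32.

5.32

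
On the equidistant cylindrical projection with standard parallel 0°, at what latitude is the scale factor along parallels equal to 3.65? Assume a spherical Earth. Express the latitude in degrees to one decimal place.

Plate carrée: h = 1, k = sec φ along parallels.
sec φ = 3.65  ⇒  cos φ = 0.2740  ⇒  φ ≈ 74.1°.

74.1°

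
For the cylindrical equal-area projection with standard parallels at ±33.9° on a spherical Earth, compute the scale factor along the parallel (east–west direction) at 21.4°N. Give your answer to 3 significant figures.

0.891

A cylindrical equal-area projection with standard parallel φ₀ has meridian scale h = cos φ / cos φ₀ and parallel scale k = cos φ₀ / cos φ (so areas are preserved, h·k = 1).
k = cos 33.9° / cos 21.4° = 0.8300/0.9311 = 0.8915.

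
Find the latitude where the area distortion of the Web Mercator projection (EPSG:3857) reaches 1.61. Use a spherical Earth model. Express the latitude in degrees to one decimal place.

Mercator areal scale is sec²φ.
sec²φ = 1.61  ⇒  cos²φ = 0.6211  ⇒  cos φ = 0.7881.
φ = arccos(0.7881) ≈ 38.0°.

38.0°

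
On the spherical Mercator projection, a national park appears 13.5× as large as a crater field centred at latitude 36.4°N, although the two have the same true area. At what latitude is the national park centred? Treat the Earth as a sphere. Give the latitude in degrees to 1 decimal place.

77.3°

Mercator areal scale is sec²φ, so apparent-area ratio = sec²φ₁ / sec²φ₂ = cos²φ₂ / cos²φ₁.
cos²φ₂ / cos²φ₁ = 13.5  ⇒  cos φ₁ = cos 36.4° / √13.5 = 0.8049/3.674 = 0.2191.
φ₁ = arccos(0.2191) ≈ 77.3°.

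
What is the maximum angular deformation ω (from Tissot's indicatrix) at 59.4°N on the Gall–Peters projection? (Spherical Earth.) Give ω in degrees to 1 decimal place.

Gall–Peters is a cylindrical equal-area projection with standard parallels at ±45°. Cylindrical equal-area (φ₀ = 45°): h = cos φ / cos 45° along meridians, k = cos 45° / cos φ along parallels; h·k = 1.
At 59.4°: h = 0.7199, k = 1.389; principal scales a = 1.389, b = 0.7199.
sin(ω/2) = (a − b)/(a + b) = 0.6692/2.109 = 0.3173, so ω = 2 arcsin(0.3173) ≈ 37.0°.

37.0°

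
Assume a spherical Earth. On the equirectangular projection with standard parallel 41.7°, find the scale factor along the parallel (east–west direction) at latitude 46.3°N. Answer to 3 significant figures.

1.08

With standard parallel φ₀ = 41.7°, the equirectangular projection gives x = Rλ cos φ₀, y = Rφ, so h = 1 and k = cos 41.7° / cos φ.
k = cos 41.7° / cos 46.3° = 0.7466/0.6909 = 1.081.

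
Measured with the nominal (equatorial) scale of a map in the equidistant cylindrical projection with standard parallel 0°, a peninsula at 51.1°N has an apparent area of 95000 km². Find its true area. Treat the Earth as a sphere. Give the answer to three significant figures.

For the equirectangular projection with φ₀ = 0 (plate carrée), h = 1 along meridians and k = sec φ along parallels.
Areal scale = h·k = 1 × sec φ; at 51.1°, h = 1.000, k = 1.592, so h·k = 1.592.
True area = apparent / (areal scale) = 95000 / 1.592 ≈ 59700 km².

59700 km²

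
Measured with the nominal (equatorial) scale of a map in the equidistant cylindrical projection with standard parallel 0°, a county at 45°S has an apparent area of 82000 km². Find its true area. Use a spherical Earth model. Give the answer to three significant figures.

For the equirectangular projection with φ₀ = 0 (plate carrée), h = 1 along meridians and k = sec φ along parallels.
Areal scale = h·k = 1 × sec φ; at 45°, h = 1.000, k = 1.414, so h·k = 1.414.
True area = apparent / (areal scale) = 82000 / 1.414 ≈ 58000 km².

58000 km²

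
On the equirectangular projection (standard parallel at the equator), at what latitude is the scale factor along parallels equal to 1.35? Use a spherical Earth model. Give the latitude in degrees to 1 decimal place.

Plate carrée: h = 1, k = sec φ along parallels.
sec φ = 1.35  ⇒  cos φ = 0.7407  ⇒  φ ≈ 42.2°.

42.2°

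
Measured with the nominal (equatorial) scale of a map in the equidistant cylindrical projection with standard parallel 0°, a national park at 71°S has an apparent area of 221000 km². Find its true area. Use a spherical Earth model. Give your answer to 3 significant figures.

In the plate carrée (x = Rλ, y = Rφ), meridians are true-scale (h = 1) and parallels are stretched by k = sec φ.
Areal scale = h·k = 1 × sec φ; at 71°, h = 1.000, k = 3.072, so h·k = 3.072.
True area = apparent / (areal scale) = 221000 / 3.072 ≈ 72000 km².

72000 km²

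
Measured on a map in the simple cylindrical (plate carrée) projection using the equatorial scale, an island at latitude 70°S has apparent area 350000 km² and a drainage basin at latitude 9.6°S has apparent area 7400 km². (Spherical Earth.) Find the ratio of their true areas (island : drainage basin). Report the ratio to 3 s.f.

16.4

On the plate carrée, areal scale = h·k = 1 × sec φ, so true area = apparent × cos φ.
True area of island: 350000 × cos(70°) = 350000 × 0.3420 = 119700 km².
True area of drainage basin: 7400 × cos(9.6°) = 7400 × 0.9860 = 7296 km².
Ratio = 119700 / 7296 ≈ 16.4.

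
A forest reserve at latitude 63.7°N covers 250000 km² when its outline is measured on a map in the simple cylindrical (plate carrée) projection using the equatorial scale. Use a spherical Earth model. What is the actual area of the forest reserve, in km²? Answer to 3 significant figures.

111000 km²

Plate carrée maps x = Rλ, y = Rφ. The meridian scale is h = 1 and the parallel scale is k = 1/cos φ = sec φ.
Areal scale = h·k = 1 × sec φ; at 63.7°, h = 1.000, k = 2.257, so h·k = 2.257.
True area = apparent / (areal scale) = 250000 / 2.257 ≈ 111000 km².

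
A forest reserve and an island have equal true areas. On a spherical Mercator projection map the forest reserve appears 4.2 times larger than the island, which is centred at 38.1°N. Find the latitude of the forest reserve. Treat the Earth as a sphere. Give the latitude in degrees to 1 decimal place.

67.4°

On Mercator, (apparent₁)/(apparent₂) = sec²φ₁ / sec²φ₂ when true areas are equal.
cos²φ₂ / cos²φ₁ = 4.2  ⇒  cos φ₁ = cos 38.1° / √4.2 = 0.7869/2.049 = 0.3840.
φ₁ = arccos(0.3840) ≈ 67.4°.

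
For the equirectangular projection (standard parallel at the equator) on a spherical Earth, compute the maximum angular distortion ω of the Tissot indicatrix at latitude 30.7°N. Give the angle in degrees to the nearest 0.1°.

8.6°

In the plate carrée (x = Rλ, y = Rφ), meridians are true-scale (h = 1) and parallels are stretched by k = sec φ.
At 30.7°: h = 1.000, k = 1.163; principal scales a = 1.163, b = 1.000.
sin(ω/2) = (a − b)/(a + b) = 0.1630/2.163 = 0.07535, so ω = 2 arcsin(0.07535) ≈ 8.6°.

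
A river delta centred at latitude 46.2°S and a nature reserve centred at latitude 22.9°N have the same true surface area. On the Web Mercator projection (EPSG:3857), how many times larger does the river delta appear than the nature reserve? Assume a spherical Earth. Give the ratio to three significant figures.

Mercator is conformal with k = sec φ, so areal scale = k² = sec²φ.
At 46.2°: sec²(46.2°) = 1/0.6921² = 2.087.
At 22.9°: sec²(22.9°) = 1/0.9212² = 1.178.
Ratio = 2.087/1.178 = cos²(22.9°)/cos²(46.2°) ≈ 1.77.

1.77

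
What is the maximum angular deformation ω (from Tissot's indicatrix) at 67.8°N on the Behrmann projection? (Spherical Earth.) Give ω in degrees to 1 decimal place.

Behrmann is a cylindrical equal-area projection with standard parallels at ±30°. Cylindrical equal-area (φ₀ = 30°): h = cos φ / cos 30° along meridians, k = cos 30° / cos φ along parallels; h·k = 1.
At 67.8°: h = 0.4363, k = 2.292; principal scales a = 2.292, b = 0.4363.
sin(ω/2) = (a − b)/(a + b) = 1.856/2.728 = 0.6802, so ω = 2 arcsin(0.6802) ≈ 85.7°.

85.7°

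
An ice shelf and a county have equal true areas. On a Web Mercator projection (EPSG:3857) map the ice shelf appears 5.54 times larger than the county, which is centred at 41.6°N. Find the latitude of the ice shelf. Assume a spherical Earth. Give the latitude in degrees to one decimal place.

71.5°

Mercator areal scale is sec²φ, so apparent-area ratio = sec²φ₁ / sec²φ₂ = cos²φ₂ / cos²φ₁.
cos²φ₂ / cos²φ₁ = 5.54  ⇒  cos φ₁ = cos 41.6° / √5.54 = 0.7478/2.354 = 0.3177.
φ₁ = arccos(0.3177) ≈ 71.5°.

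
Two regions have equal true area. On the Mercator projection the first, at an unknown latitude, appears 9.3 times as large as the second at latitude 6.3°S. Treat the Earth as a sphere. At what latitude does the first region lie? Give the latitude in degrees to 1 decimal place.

71.0°

On Mercator, (apparent₁)/(apparent₂) = sec²φ₁ / sec²φ₂ when true areas are equal.
cos²φ₂ / cos²φ₁ = 9.3  ⇒  cos φ₁ = cos 6.3° / √9.3 = 0.9940/3.050 = 0.3259.
φ₁ = arccos(0.3259) ≈ 71.0°.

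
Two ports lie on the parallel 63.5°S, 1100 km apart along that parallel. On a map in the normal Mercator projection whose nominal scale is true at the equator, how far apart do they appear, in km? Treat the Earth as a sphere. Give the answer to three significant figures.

The Mercator projection is conformal; its linear scale factor is the same in every direction and equals sec φ = 1/cos φ.
Along the parallel, k = sec 63.5° = 1/0.4462 = 2.241.
Map distance = 1100 × 2.241 ≈ 2470 km.

2470 km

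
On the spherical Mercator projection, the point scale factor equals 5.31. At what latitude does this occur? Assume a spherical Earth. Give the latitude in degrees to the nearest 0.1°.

Mercator scale is k = sec φ = 1/cos φ.
1/cos φ = 5.31  ⇒  cos φ = 0.1883  ⇒  φ = arccos(0.1883) ≈ 79.1°.

79.1°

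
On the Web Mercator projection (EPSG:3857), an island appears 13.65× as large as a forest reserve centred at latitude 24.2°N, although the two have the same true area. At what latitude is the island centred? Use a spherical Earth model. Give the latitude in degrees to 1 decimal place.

On Mercator, (apparent₁)/(apparent₂) = sec²φ₁ / sec²φ₂ when true areas are equal.
cos²φ₂ / cos²φ₁ = 13.65  ⇒  cos φ₁ = cos 24.2° / √13.65 = 0.9121/3.695 = 0.2469.
φ₁ = arccos(0.2469) ≈ 75.7°.

75.7°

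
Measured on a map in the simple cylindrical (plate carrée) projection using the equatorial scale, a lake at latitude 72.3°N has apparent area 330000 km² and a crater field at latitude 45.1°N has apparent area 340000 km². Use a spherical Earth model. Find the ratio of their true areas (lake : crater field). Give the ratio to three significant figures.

On the plate carrée, areal scale = h·k = 1 × sec φ, so true area = apparent × cos φ.
True area of lake: 330000 × cos(72.3°) = 330000 × 0.3040 = 100300 km².
True area of crater field: 340000 × cos(45.1°) = 340000 × 0.7059 = 240000 km².
Ratio = 100300 / 240000 ≈ 0.418.

0.418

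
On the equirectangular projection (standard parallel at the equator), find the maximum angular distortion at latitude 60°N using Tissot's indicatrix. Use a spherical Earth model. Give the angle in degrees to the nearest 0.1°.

38.9°

For the equirectangular projection with φ₀ = 0 (plate carrée), h = 1 along meridians and k = sec φ along parallels.
At 60°: h = 1.000, k = 2.000; principal scales a = 2.000, b = 1.000.
sin(ω/2) = (a − b)/(a + b) = 1.0000/3.000 = 0.3333, so ω = 2 arcsin(0.3333) ≈ 38.9°.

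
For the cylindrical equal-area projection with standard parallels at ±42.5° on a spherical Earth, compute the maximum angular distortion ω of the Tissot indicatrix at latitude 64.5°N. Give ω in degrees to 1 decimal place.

58.9°

Cylindrical equal-area (φ₀ = 42.5°): h = cos φ / cos 42.5° along meridians, k = cos 42.5° / cos φ along parallels; h·k = 1.
At 64.5°: h = 0.5839, k = 1.713; principal scales a = 1.713, b = 0.5839.
sin(ω/2) = (a − b)/(a + b) = 1.129/2.296 = 0.4915, so ω = 2 arcsin(0.4915) ≈ 58.9°.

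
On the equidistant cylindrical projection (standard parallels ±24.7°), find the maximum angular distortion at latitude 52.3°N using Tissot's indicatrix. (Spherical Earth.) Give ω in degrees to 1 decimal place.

In the equirectangular projection with standard parallel φ₀ = 24.7° (x = Rλ cos φ₀, y = Rφ), meridians are true-scale (h = 1) and the parallel scale is k = cos φ₀ / cos φ.
At 52.3°: h = 1.000, k = 1.486; principal scales a = 1.486, b = 1.000.
sin(ω/2) = (a − b)/(a + b) = 0.4856/2.486 = 0.1954, so ω = 2 arcsin(0.1954) ≈ 22.5°.

22.5°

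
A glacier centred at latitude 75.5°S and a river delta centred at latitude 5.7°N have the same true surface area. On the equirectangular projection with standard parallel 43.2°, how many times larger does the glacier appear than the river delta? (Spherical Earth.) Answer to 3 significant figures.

In the equirectangular projection with standard parallel φ₀ = 43.2° (x = Rλ cos φ₀, y = Rφ), meridians are true-scale (h = 1) and the parallel scale is k = cos φ₀ / cos φ.
Areal scale at 75.5°: h·k = 1.000 × 2.911 = 2.911.
Areal scale at 5.7°: h·k = 1.000 × 0.7326 = 0.7326.
Ratio = 2.911/0.7326 ≈ 3.97.

3.97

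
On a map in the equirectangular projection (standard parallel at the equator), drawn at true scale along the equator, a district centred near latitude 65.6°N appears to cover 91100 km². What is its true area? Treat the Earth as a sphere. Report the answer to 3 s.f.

37600 km²

In the plate carrée (x = Rλ, y = Rφ), meridians are true-scale (h = 1) and parallels are stretched by k = sec φ.
Areal scale = h·k = 1 × sec φ; at 65.6°, h = 1.000, k = 2.421, so h·k = 2.421.
True area = apparent / (areal scale) = 91100 / 2.421 ≈ 37600 km².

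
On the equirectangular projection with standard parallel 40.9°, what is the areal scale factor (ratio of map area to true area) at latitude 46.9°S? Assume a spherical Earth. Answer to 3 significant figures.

The equidistant cylindrical projection with φ₀ = 40.9° has h = 1 (meridians true) and k = cos φ₀ / cos φ along parallels.
Areal scale = h·k = 1 × cos φ₀ / cos φ; at 46.9°, h = 1.000, k = 1.106, so h·k = 1.106.

1.11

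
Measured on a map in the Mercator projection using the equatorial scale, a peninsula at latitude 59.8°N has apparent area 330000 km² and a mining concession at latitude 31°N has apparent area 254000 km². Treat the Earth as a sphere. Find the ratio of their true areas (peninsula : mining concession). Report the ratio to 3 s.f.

0.447

On Mercator the areal scale is sec²φ, so true area = apparent × cos²φ.
True area of peninsula: 330000 × cos²(59.8°) = 330000 × 0.2530 = 83500 km².
True area of mining concession: 254000 × cos²(31°) = 254000 × 0.7347 = 186600 km².
Ratio = 83500 / 186600 ≈ 0.447.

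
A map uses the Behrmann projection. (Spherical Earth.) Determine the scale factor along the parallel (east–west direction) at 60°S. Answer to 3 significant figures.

Behrmann is a cylindrical equal-area projection with standard parallels at ±30°. Cylindrical equal-area (φ₀ = 30°): h = cos φ / cos 30° along meridians, k = cos 30° / cos φ along parallels; h·k = 1.
k = cos 30° / cos 60° = 0.8660/0.5000 = 1.732.

1.73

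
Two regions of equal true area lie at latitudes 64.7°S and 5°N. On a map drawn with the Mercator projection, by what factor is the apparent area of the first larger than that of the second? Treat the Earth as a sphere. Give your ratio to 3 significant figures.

5.43

On Mercator, area is exaggerated by sec²φ = 1/cos²φ.
At 64.7°: sec²(64.7°) = 1/0.4274² = 5.475.
At 5°: sec²(5°) = 1/0.9962² = 1.008.
Ratio = 5.475/1.008 = cos²(5°)/cos²(64.7°) ≈ 5.43.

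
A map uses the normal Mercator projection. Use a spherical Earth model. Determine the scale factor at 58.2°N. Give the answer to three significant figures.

1.90

For Mercator, h = k = sec φ (a conformal cylindrical projection has a single point scale, 1/cos φ).
k = 1/cos 58.2° = 1/0.5270 = 1.898.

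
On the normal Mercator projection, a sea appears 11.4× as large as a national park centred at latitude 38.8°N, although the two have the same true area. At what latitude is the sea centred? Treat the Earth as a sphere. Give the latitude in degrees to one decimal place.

76.7°

For equal true areas on Mercator, apparent areas scale as sec²φ, so the ratio is cos²φ₂ / cos²φ₁.
cos²φ₂ / cos²φ₁ = 11.4  ⇒  cos φ₁ = cos 38.8° / √11.4 = 0.7793/3.376 = 0.2308.
φ₁ = arccos(0.2308) ≈ 76.7°.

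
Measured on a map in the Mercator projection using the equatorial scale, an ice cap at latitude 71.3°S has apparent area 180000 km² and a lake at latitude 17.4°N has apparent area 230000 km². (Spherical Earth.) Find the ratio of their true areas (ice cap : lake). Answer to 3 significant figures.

On Mercator the areal scale is sec²φ, so true area = apparent × cos²φ.
True area of ice cap: 180000 × cos²(71.3°) = 180000 × 0.1028 = 18500 km².
True area of lake: 230000 × cos²(17.4°) = 230000 × 0.9106 = 209400 km².
Ratio = 18500 / 209400 ≈ 0.0883.

0.0883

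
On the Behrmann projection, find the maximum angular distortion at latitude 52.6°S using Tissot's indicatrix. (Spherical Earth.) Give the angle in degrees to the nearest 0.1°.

39.8°

Behrmann is a cylindrical equal-area projection with standard parallels at ±30°. A cylindrical equal-area projection with standard parallel φ₀ has meridian scale h = cos φ / cos φ₀ and parallel scale k = cos φ₀ / cos φ (so areas are preserved, h·k = 1).
At 52.6°: h = 0.7013, k = 1.426; principal scales a = 1.426, b = 0.7013.
sin(ω/2) = (a − b)/(a + b) = 0.7245/2.127 = 0.3406, so ω = 2 arcsin(0.3406) ≈ 39.8°.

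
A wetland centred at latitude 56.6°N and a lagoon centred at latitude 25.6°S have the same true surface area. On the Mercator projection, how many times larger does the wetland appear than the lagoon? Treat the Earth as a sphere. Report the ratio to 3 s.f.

On Mercator, area is exaggerated by sec²φ = 1/cos²φ.
At 56.6°: sec²(56.6°) = 1/0.5505² = 3.300.
At 25.6°: sec²(25.6°) = 1/0.9018² = 1.230.
Ratio = 3.300/1.230 = cos²(25.6°)/cos²(56.6°) ≈ 2.68.

2.68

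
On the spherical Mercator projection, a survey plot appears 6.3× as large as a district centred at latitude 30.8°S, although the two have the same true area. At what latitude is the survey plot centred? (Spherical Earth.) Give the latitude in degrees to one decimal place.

70.0°

On Mercator, (apparent₁)/(apparent₂) = sec²φ₁ / sec²φ₂ when true areas are equal.
cos²φ₂ / cos²φ₁ = 6.3  ⇒  cos φ₁ = cos 30.8° / √6.3 = 0.8590/2.510 = 0.3422.
φ₁ = arccos(0.3422) ≈ 70.0°.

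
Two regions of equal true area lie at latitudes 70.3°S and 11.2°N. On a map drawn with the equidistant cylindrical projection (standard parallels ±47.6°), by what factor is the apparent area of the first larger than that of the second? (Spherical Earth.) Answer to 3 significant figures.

2.91

In the equirectangular projection with standard parallel φ₀ = 47.6° (x = Rλ cos φ₀, y = Rφ), meridians are true-scale (h = 1) and the parallel scale is k = cos φ₀ / cos φ.
Areal scale at 70.3°: h·k = 1.000 × 2.000 = 2.000.
Areal scale at 11.2°: h·k = 1.000 × 0.6874 = 0.6874.
Ratio = 2.000/0.6874 ≈ 2.91.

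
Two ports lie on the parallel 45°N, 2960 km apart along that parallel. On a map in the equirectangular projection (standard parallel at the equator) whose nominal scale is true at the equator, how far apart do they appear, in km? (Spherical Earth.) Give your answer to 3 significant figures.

4190 km

Plate carrée maps x = Rλ, y = Rφ. The meridian scale is h = 1 and the parallel scale is k = 1/cos φ = sec φ.
Along the parallel, k = sec 45° = 1/0.7071 = 1.414.
Map distance = 2960 × 1.414 ≈ 4190 km.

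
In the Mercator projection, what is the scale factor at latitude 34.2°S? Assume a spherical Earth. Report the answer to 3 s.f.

Mercator is conformal, so the point scale is isotropic: h = k = sec φ = 1/cos φ.
k = 1/cos 34.2° = 1/0.8271 = 1.209.

1.21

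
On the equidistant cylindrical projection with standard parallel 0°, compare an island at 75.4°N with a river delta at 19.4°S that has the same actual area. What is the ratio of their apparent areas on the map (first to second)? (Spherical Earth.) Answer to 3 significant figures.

3.74

Plate carrée maps x = Rλ, y = Rφ. The meridian scale is h = 1 and the parallel scale is k = 1/cos φ = sec φ.
Areal scale at 75.4°: h·k = 1.000 × 3.967 = 3.967.
Areal scale at 19.4°: h·k = 1.000 × 1.060 = 1.060.
Ratio = 3.967/1.060 ≈ 3.74.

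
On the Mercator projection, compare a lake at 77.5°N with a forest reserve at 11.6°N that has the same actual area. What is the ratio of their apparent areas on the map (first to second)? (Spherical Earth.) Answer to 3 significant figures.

Mercator areal scale is sec²φ.
At 77.5°: sec²(77.5°) = 1/0.2164² = 21.35.
At 11.6°: sec²(11.6°) = 1/0.9796² = 1.042.
Ratio = 21.35/1.042 = cos²(11.6°)/cos²(77.5°) ≈ 20.5.

20.5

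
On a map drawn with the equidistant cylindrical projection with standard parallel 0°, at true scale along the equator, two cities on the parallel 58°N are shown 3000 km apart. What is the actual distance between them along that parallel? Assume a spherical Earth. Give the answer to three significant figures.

1590 km

For the equirectangular projection with φ₀ = 0 (plate carrée), h = 1 along meridians and k = sec φ along parallels.
Along the parallel at 58°, map distances are exaggerated by k = sec 58° = 1.887.
True distance = 3000 / 1.887 = 3000 × cos 58° ≈ 1590 km.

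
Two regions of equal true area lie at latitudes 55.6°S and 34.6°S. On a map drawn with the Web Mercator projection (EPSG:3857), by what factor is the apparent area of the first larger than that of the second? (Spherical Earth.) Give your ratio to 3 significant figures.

2.12

Mercator areal scale is sec²φ.
At 55.6°: sec²(55.6°) = 1/0.5650² = 3.133.
At 34.6°: sec²(34.6°) = 1/0.8231² = 1.476.
Ratio = 3.133/1.476 = cos²(34.6°)/cos²(55.6°) ≈ 2.12.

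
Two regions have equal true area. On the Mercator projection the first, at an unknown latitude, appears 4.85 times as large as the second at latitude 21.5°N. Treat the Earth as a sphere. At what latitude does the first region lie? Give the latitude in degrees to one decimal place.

On Mercator, (apparent₁)/(apparent₂) = sec²φ₁ / sec²φ₂ when true areas are equal.
cos²φ₂ / cos²φ₁ = 4.85  ⇒  cos φ₁ = cos 21.5° / √4.85 = 0.9304/2.202 = 0.4225.
φ₁ = arccos(0.4225) ≈ 65.0°.

65.0°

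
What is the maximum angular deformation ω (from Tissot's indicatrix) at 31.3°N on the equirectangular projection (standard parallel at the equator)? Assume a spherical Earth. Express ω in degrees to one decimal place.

In the plate carrée (x = Rλ, y = Rφ), meridians are true-scale (h = 1) and parallels are stretched by k = sec φ.
At 31.3°: h = 1.000, k = 1.170; principal scales a = 1.170, b = 1.000.
sin(ω/2) = (a − b)/(a + b) = 0.1703/2.170 = 0.07848, so ω = 2 arcsin(0.07848) ≈ 9.0°.

9.0°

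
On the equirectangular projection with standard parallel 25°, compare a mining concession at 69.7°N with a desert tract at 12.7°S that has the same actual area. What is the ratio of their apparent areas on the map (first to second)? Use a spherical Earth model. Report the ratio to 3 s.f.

The equidistant cylindrical projection with φ₀ = 25° has h = 1 (meridians true) and k = cos φ₀ / cos φ along parallels.
Areal scale at 69.7°: h·k = 1.000 × 2.612 = 2.612.
Areal scale at 12.7°: h·k = 1.000 × 0.9290 = 0.9290.
Ratio = 2.612/0.9290 ≈ 2.81.

2.81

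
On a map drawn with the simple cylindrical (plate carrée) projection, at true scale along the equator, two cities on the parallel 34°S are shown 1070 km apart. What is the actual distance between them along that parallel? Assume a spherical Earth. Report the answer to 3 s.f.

887 km

Plate carrée maps x = Rλ, y = Rφ. The meridian scale is h = 1 and the parallel scale is k = 1/cos φ = sec φ.
Along the parallel at 34°, map distances are exaggerated by k = sec 34° = 1.206.
True distance = 1070 / 1.206 = 1070 × cos 34° ≈ 887 km.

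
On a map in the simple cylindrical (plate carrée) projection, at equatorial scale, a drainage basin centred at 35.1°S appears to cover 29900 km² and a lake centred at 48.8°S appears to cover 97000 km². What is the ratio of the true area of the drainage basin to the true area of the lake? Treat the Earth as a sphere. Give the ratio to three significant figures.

Plate carrée has h = 1 and k = sec φ, giving areal scale sec φ; true area = (apparent area) · cos φ.
True area of drainage basin: 29900 × cos(35.1°) = 29900 × 0.8181 = 24460 km².
True area of lake: 97000 × cos(48.8°) = 97000 × 0.6587 = 63890 km².
Ratio = 24460 / 63890 ≈ 0.383.

0.383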